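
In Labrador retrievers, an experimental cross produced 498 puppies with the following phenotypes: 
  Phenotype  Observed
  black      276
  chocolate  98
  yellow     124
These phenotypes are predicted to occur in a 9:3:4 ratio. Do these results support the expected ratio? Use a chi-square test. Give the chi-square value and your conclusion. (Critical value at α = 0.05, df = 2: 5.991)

0.292; consistent

Expected counts for N = 498 under a 9:3:4 ratio (total parts = 16):
  black: 498 × 9/16 = 280.125
  chocolate: 498 × 3/16 = 93.375
  yellow: 498 × 4/16 = 124.5
χ² = Σ (O − E)² / E
  black: (276 − 280.125)² / 280.125 = 0.0607
  chocolate: (98 − 93.375)² / 93.375 = 0.2291
  yellow: (124 − 124.5)² / 124.5 = 0.0020
χ² = 0.0607 + 0.2291 + 0.0020 = 0.2918 ≈ 0.292
Degrees of freedom = 3 − 1 = 2; critical value at α = 0.05 is 5.991.
Since 0.292 < 5.991, we fail to reject the null hypothesis — the data are consistent with the 9:3:4 ratio.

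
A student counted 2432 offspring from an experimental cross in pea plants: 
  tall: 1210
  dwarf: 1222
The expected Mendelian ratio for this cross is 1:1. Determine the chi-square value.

0.059

Under the 1:1 hypothesis (Σ ratio = 2, N = 2432):
  tall: 2432 × 1/2 = 1216
  dwarf: 2432 × 1/2 = 1216
χ² = Σ (O − E)² / E
  tall: (1210 − 1216)² / 1216 = 0.0296
  dwarf: (1222 − 1216)² / 1216 = 0.0296
χ² = 0.0296 + 0.0296 = 0.0592 ≈ 0.059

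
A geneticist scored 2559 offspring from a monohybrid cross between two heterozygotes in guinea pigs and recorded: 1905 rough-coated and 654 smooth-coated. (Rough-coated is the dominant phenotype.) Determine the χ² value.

0.423

For a monohybrid cross between heterozygotes with complete dominance, the expected phenotypic ratio is 3:1.
Total ratio parts = 4. Expected numbers out of 2559:
  rough-coated: 2559 × 3/4 = 1919.25
  smooth-coated: 2559 × 1/4 = 639.75
χ² = Σ (O − E)² / E
  rough-coated: (1905 − 1919.25)² / 1919.25 = 0.1058
  smooth-coated: (654 − 639.75)² / 639.75 = 0.3174
χ² = 0.1058 + 0.3174 = 0.4232 ≈ 0.423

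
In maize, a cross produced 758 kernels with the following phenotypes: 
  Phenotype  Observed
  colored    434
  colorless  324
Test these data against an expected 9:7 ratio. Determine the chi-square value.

The 9:7 ratio has 16 parts, so with N = 758 the expected counts are:
  colored: 758 × 9/16 = 426.375
  colorless: 758 × 7/16 = 331.625
χ² = Σ (O − E)² / E
  colored: (434 − 426.375)² / 426.375 = 0.1364
  colorless: (324 − 331.625)² / 331.625 = 0.1753
χ² = 0.1364 + 0.1753 = 0.3117 ≈ 0.312

0.312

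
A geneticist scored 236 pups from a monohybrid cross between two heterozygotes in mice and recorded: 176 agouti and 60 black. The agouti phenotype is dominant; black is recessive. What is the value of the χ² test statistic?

For a monohybrid cross between heterozygotes with complete dominance, the expected phenotypic ratio is 3:1.
The 3:1 ratio has 4 parts, so with N = 236 the expected counts are:
  agouti: 236 × 3/4 = 177
  black: 236 × 1/4 = 59
χ² = Σ (O − E)² / E
  agouti: (176 − 177)² / 177 = 0.0056
  black: (60 − 59)² / 59 = 0.0169
χ² = 0.0056 + 0.0169 = 0.0225 ≈ 0.023

0.023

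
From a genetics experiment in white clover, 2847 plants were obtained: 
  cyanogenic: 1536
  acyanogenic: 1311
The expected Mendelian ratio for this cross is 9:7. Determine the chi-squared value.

6.112

The 9:7 ratio has 16 parts, so with N = 2847 the expected counts are:
  cyanogenic: 2847 × 9/16 = 1601.4375
  acyanogenic: 2847 × 7/16 = 1245.5625
χ² = Σ (O − E)² / E
  cyanogenic: (1536 − 1601.4375)² / 1601.4375 = 2.6739
  acyanogenic: (1311 − 1245.5625)² / 1245.5625 = 3.4379
χ² = 2.6739 + 3.4379 = 6.1118 ≈ 6.112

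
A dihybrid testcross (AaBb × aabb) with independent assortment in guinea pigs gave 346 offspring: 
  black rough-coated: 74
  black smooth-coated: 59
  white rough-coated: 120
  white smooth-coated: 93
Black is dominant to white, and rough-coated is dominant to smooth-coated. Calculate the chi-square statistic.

A dihybrid testcross with independent assortment gives a 1:1:1:1 ratio.
Under the 1:1:1:1 hypothesis (Σ ratio = 4, N = 346):
  black rough-coated: 346 × 1/4 = 86.5
  black smooth-coated: 346 × 1/4 = 86.5
  white rough-coated: 346 × 1/4 = 86.5
  white smooth-coated: 346 × 1/4 = 86.5
χ² = Σ (O − E)² / E
  black rough-coated: (74 − 86.5)² / 86.5 = 1.8064
  black smooth-coated: (59 − 86.5)² / 86.5 = 8.7428
  white rough-coated: (120 − 86.5)² / 86.5 = 12.9740
  white smooth-coated: (93 − 86.5)² / 86.5 = 0.4884
χ² = 1.8064 + 8.7428 + 12.9740 + 0.4884 = 24.0116 ≈ 24.012

24.012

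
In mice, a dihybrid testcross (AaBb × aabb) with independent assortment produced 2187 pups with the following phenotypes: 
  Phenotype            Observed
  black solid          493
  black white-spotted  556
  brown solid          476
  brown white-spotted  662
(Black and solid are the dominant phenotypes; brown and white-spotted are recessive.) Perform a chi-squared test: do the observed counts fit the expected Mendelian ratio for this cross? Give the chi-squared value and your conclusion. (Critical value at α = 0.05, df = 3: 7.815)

A dihybrid testcross with independent assortment gives a 1:1:1:1 ratio.
The 1:1:1:1 ratio has 4 parts, so with N = 2187 the expected counts are:
  black solid: 2187 × 1/4 = 546.75
  black white-spotted: 2187 × 1/4 = 546.75
  brown solid: 2187 × 1/4 = 546.75
  brown white-spotted: 2187 × 1/4 = 546.75
χ² = Σ (O − E)² / E
  black solid: (493 − 546.75)² / 546.75 = 5.2841
  black white-spotted: (556 − 546.75)² / 546.75 = 0.1565
  brown solid: (476 − 546.75)² / 546.75 = 9.1551
  brown white-spotted: (662 − 546.75)² / 546.75 = 24.2937
χ² = 5.2841 + 0.1565 + 9.1551 + 24.2937 = 38.8894 ≈ 38.889
Degrees of freedom = 4 − 1 = 3; critical value at α = 0.05 is 7.815.
Since 38.889 > 7.815, we reject the null hypothesis — the data do not fit the 1:1:1:1 ratio.

38.889; not consistent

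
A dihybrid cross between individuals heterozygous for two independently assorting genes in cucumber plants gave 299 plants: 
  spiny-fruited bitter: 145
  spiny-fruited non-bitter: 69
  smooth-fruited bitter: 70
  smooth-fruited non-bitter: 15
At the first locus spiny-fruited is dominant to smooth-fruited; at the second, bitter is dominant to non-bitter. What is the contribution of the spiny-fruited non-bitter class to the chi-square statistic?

A dihybrid F₂ with independent assortment and complete dominance at both loci gives a 9:3:3:1 phenotypic ratio.
Under the 9:3:3:1 hypothesis (Σ ratio = 16, N = 299):
  spiny-fruited bitter: 299 × 9/16 = 168.1875
  spiny-fruited non-bitter: 299 × 3/16 = 56.0625
  smooth-fruited bitter: 299 × 3/16 = 56.0625
  smooth-fruited non-bitter: 299 × 1/16 = 18.6875
Contribution of spiny-fruited non-bitter: (69 − 56.0625)² / 56.0625 = 2.9856

2.986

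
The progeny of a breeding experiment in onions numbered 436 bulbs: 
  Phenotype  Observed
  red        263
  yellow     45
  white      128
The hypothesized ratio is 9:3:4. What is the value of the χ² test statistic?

Under the 9:3:4 hypothesis (Σ ratio = 16, N = 436):
  red: 436 × 9/16 = 245.25
  yellow: 436 × 3/16 = 81.75
  white: 436 × 4/16 = 109
χ² = Σ (O − E)² / E
  red: (263 − 245.25)² / 245.25 = 1.2847
  yellow: (45 − 81.75)² / 81.75 = 16.5206
  white: (128 − 109)² / 109 = 3.3119
χ² = 1.2847 + 16.5206 + 3.3119 = 21.1172 ≈ 21.117

21.117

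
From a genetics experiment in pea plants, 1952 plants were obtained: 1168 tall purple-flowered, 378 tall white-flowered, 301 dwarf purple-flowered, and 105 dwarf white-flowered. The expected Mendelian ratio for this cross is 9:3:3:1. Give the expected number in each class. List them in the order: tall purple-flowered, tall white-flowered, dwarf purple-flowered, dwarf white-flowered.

The 9:3:3:1 ratio has 16 parts, so with N = 1952 the expected counts are:
  tall purple-flowered: 1952 × 9/16 = 1098
  tall white-flowered: 1952 × 3/16 = 366
  dwarf purple-flowered: 1952 × 3/16 = 366
  dwarf white-flowered: 1952 × 1/16 = 122

1098, 366, 366, 122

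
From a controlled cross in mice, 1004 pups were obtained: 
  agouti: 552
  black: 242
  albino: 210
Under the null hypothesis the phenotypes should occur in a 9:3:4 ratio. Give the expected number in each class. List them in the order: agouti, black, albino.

564.75, 188.25, 251

Expected counts for N = 1004 under a 9:3:4 ratio (total parts = 16):
  agouti: 1004 × 9/16 = 564.75
  black: 1004 × 3/16 = 188.25
  albino: 1004 × 4/16 = 251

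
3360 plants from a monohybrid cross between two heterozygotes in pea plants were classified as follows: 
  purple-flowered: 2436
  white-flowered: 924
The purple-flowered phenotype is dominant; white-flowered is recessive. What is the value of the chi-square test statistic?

For a monohybrid cross between heterozygotes with complete dominance, the expected phenotypic ratio is 3:1.
Under the 3:1 hypothesis (Σ ratio = 4, N = 3360):
  purple-flowered: 3360 × 3/4 = 2520
  white-flowered: 3360 × 1/4 = 840
χ² = Σ (O − E)² / E
  purple-flowered: (2436 − 2520)² / 2520 = 2.8000
  white-flowered: (924 − 840)² / 840 = 8.4000
χ² = 2.8000 + 8.4000 = 11.200

11.200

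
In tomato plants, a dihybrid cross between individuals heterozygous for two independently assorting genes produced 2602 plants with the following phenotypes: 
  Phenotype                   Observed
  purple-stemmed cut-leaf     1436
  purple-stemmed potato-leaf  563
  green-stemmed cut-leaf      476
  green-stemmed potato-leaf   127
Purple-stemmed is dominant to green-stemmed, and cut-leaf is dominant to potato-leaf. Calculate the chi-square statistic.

A dihybrid F₂ with independent assortment and complete dominance at both loci gives a 9:3:3:1 phenotypic ratio.
Expected counts for N = 2602 under a 9:3:3:1 ratio (total parts = 16):
  purple-stemmed cut-leaf: 2602 × 9/16 = 1463.625
  purple-stemmed potato-leaf: 2602 × 3/16 = 487.875
  green-stemmed cut-leaf: 2602 × 3/16 = 487.875
  green-stemmed potato-leaf: 2602 × 1/16 = 162.625
χ² = Σ (O − E)² / E
  purple-stemmed cut-leaf: (1436 − 1463.625)² / 1463.625 = 0.5214
  purple-stemmed potato-leaf: (563 − 487.875)² / 487.875 = 11.5681
  green-stemmed cut-leaf: (476 − 487.875)² / 487.875 = 0.2890
  green-stemmed potato-leaf: (127 − 162.625)² / 162.625 = 7.8041
χ² = 0.5214 + 11.5681 + 0.2890 + 7.8041 = 20.1826 ≈ 20.183

20.183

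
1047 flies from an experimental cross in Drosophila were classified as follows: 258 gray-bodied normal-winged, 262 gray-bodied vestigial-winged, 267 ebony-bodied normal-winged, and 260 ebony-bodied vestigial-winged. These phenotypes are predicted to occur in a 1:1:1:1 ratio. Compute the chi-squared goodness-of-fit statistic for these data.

0.171

Expected counts for N = 1047 under a 1:1:1:1 ratio (total parts = 4):
  gray-bodied normal-winged: 1047 × 1/4 = 261.75
  gray-bodied vestigial-winged: 1047 × 1/4 = 261.75
  ebony-bodied normal-winged: 1047 × 1/4 = 261.75
  ebony-bodied vestigial-winged: 1047 × 1/4 = 261.75
χ² = Σ (O − E)² / E
  gray-bodied normal-winged: (258 − 261.75)² / 261.75 = 0.0537
  gray-bodied vestigial-winged: (262 − 261.75)² / 261.75 = 0.0002
  ebony-bodied normal-winged: (267 − 261.75)² / 261.75 = 0.1053
  ebony-bodied vestigial-winged: (260 − 261.75)² / 261.75 = 0.0117
χ² = 0.0537 + 0.0002 + 0.1053 + 0.0117 = 0.1709 ≈ 0.171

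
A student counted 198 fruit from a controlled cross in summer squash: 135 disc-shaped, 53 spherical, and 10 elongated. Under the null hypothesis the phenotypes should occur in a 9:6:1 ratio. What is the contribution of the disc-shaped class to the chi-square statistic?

5.011

Expected counts for N = 198 under a 9:6:1 ratio (total parts = 16):
  disc-shaped: 198 × 9/16 = 111.375
  spherical: 198 × 6/16 = 74.25
  elongated: 198 × 1/16 = 12.375
Contribution of disc-shaped: (135 − 111.375)² / 111.375 = 5.0114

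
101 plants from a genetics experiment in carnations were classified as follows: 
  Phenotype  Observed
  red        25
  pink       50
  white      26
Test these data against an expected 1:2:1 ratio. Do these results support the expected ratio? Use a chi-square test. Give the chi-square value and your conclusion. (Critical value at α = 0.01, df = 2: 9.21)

0.030; consistent

Under the 1:2:1 hypothesis (Σ ratio = 4, N = 101):
  red: 101 × 1/4 = 25.25
  pink: 101 × 2/4 = 50.5
  white: 101 × 1/4 = 25.25
χ² = Σ (O − E)² / E
  red: (25 − 25.25)² / 25.25 = 0.0025
  pink: (50 − 50.5)² / 50.5 = 0.0050
  white: (26 − 25.25)² / 25.25 = 0.0223
χ² = 0.0025 + 0.0050 + 0.0223 = 0.0298 ≈ 0.030
Degrees of freedom = 3 − 1 = 2; critical value at α = 0.01 is 9.21.
Since 0.030 < 9.21, we fail to reject the null hypothesis — the data are consistent with the 1:2:1 ratio.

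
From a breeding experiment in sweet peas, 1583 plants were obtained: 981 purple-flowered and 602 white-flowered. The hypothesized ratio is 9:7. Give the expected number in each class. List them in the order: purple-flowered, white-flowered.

890.4375, 692.5625

Under the 9:7 hypothesis (Σ ratio = 16, N = 1583):
  purple-flowered: 1583 × 9/16 = 890.4375
  white-flowered: 1583 × 7/16 = 692.5625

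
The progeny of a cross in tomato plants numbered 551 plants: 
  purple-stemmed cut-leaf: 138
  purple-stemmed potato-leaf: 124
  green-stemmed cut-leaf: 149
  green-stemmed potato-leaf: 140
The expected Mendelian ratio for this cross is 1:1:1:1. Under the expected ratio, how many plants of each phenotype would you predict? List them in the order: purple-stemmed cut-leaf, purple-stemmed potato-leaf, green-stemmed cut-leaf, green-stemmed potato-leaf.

The 1:1:1:1 ratio has 4 parts, so with N = 551 the expected counts are:
  purple-stemmed cut-leaf: 551 × 1/4 = 137.75
  purple-stemmed potato-leaf: 551 × 1/4 = 137.75
  green-stemmed cut-leaf: 551 × 1/4 = 137.75
  green-stemmed potato-leaf: 551 × 1/4 = 137.75

137.75, 137.75, 137.75, 137.75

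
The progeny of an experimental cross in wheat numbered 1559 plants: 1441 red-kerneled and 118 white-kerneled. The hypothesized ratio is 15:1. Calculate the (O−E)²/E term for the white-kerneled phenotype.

Expected counts for N = 1559 under a 15:1 ratio (total parts = 16):
  red-kerneled: 1559 × 15/16 = 1461.5625
  white-kerneled: 1559 × 1/16 = 97.4375
Contribution of white-kerneled: (118 − 97.4375)² / 97.4375 = 4.3394

4.339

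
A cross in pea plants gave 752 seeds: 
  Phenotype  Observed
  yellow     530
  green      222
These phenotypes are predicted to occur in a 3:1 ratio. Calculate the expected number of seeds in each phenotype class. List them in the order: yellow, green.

The 3:1 ratio has 4 parts, so with N = 752 the expected counts are:
  yellow: 752 × 3/4 = 564
  green: 752 × 1/4 = 188

564, 188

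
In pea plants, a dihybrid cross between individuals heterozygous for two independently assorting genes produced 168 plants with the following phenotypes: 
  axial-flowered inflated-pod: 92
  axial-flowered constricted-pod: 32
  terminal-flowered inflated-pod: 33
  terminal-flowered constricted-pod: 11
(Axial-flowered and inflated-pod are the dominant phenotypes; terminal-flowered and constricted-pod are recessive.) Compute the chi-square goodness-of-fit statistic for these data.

0.169

A dihybrid F₂ with independent assortment and complete dominance at both loci gives a 9:3:3:1 phenotypic ratio.
Expected counts for N = 168 under a 9:3:3:1 ratio (total parts = 16):
  axial-flowered inflated-pod: 168 × 9/16 = 94.5
  axial-flowered constricted-pod: 168 × 3/16 = 31.5
  terminal-flowered inflated-pod: 168 × 3/16 = 31.5
  terminal-flowered constricted-pod: 168 × 1/16 = 10.5
χ² = Σ (O − E)² / E
  axial-flowered inflated-pod: (92 − 94.5)² / 94.5 = 0.0661
  axial-flowered constricted-pod: (32 − 31.5)² / 31.5 = 0.0079
  terminal-flowered inflated-pod: (33 − 31.5)² / 31.5 = 0.0714
  terminal-flowered constricted-pod: (11 − 10.5)² / 10.5 = 0.0238
χ² = 0.0661 + 0.0079 + 0.0714 + 0.0238 = 0.1692 ≈ 0.169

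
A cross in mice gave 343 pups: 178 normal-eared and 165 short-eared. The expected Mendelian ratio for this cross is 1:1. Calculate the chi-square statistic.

0.493

Total ratio parts = 2. Expected numbers out of 343:
  normal-eared: 343 × 1/2 = 171.5
  short-eared: 343 × 1/2 = 171.5
χ² = Σ (O − E)² / E
  normal-eared: (178 − 171.5)² / 171.5 = 0.2464
  short-eared: (165 − 171.5)² / 171.5 = 0.2464
χ² = 0.2464 + 0.2464 = 0.4928 ≈ 0.493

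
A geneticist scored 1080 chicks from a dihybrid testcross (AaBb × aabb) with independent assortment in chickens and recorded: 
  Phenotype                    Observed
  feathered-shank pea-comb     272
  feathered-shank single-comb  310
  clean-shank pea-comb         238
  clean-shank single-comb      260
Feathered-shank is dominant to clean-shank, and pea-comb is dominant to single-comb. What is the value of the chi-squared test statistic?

A dihybrid testcross with independent assortment gives a 1:1:1:1 ratio.
Expected counts for N = 1080 under a 1:1:1:1 ratio (total parts = 4):
  feathered-shank pea-comb: 1080 × 1/4 = 270
  feathered-shank single-comb: 1080 × 1/4 = 270
  clean-shank pea-comb: 1080 × 1/4 = 270
  clean-shank single-comb: 1080 × 1/4 = 270
χ² = Σ (O − E)² / E
  feathered-shank pea-comb: (272 − 270)² / 270 = 0.0148
  feathered-shank single-comb: (310 − 270)² / 270 = 5.9259
  clean-shank pea-comb: (238 − 270)² / 270 = 3.7926
  clean-shank single-comb: (260 − 270)² / 270 = 0.3704
χ² = 0.0148 + 5.9259 + 3.7926 + 0.3704 = 10.1037 ≈ 10.104

10.104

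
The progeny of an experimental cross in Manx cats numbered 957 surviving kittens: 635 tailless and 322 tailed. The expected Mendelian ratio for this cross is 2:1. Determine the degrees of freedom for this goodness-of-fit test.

A goodness-of-fit test with 2 phenotype classes has df = 2 − 1 = 1.

1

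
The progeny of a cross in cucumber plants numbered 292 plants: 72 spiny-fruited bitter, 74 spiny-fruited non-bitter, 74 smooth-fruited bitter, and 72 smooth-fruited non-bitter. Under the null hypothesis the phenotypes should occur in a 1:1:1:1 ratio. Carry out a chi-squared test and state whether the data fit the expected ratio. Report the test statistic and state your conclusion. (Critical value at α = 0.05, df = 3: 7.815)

The 1:1:1:1 ratio has 4 parts, so with N = 292 the expected counts are:
  spiny-fruited bitter: 292 × 1/4 = 73
  spiny-fruited non-bitter: 292 × 1/4 = 73
  smooth-fruited bitter: 292 × 1/4 = 73
  smooth-fruited non-bitter: 292 × 1/4 = 73
χ² = Σ (O − E)² / E
  spiny-fruited bitter: (72 − 73)² / 73 = 0.0137
  spiny-fruited non-bitter: (74 − 73)² / 73 = 0.0137
  smooth-fruited bitter: (74 − 73)² / 73 = 0.0137
  smooth-fruited non-bitter: (72 − 73)² / 73 = 0.0137
χ² = 0.0137 + 0.0137 + 0.0137 + 0.0137 = 0.0548 ≈ 0.055
Degrees of freedom = 4 − 1 = 3; critical value at α = 0.05 is 7.815.
Since 0.055 < 7.815, we fail to reject the null hypothesis — the data are consistent with the 1:1:1:1 ratio.

0.055; consistent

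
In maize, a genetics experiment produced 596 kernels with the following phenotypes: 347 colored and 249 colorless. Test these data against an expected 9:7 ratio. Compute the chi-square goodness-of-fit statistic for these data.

Expected counts for N = 596 under a 9:7 ratio (total parts = 16):
  colored: 596 × 9/16 = 335.25
  colorless: 596 × 7/16 = 260.75
χ² = Σ (O − E)² / E
  colored: (347 − 335.25)² / 335.25 = 0.4118
  colorless: (249 − 260.75)² / 260.75 = 0.5295
χ² = 0.4118 + 0.5295 = 0.9413 ≈ 0.941

0.941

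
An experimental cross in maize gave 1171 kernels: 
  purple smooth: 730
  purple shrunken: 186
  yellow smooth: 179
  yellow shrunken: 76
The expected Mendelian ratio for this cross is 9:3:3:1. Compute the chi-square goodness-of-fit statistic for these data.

20.453

Total ratio parts = 16. Expected numbers out of 1171:
  purple smooth: 1171 × 9/16 = 658.6875
  purple shrunken: 1171 × 3/16 = 219.5625
  yellow smooth: 1171 × 3/16 = 219.5625
  yellow shrunken: 1171 × 1/16 = 73.1875
χ² = Σ (O − E)² / E
  purple smooth: (730 − 658.6875)² / 658.6875 = 7.7206
  purple shrunken: (186 − 219.5625)² / 219.5625 = 5.1304
  yellow smooth: (179 − 219.5625)² / 219.5625 = 7.4936
  yellow shrunken: (76 − 73.1875)² / 73.1875 = 0.1081
χ² = 7.7206 + 5.1304 + 7.4936 + 0.1081 = 20.4527 ≈ 20.453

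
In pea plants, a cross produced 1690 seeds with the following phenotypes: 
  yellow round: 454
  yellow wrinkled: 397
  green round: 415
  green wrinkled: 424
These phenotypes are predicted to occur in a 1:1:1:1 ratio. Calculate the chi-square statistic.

Under the 1:1:1:1 hypothesis (Σ ratio = 4, N = 1690):
  yellow round: 1690 × 1/4 = 422.5
  yellow wrinkled: 1690 × 1/4 = 422.5
  green round: 1690 × 1/4 = 422.5
  green wrinkled: 1690 × 1/4 = 422.5
χ² = Σ (O − E)² / E
  yellow round: (454 − 422.5)² / 422.5 = 2.3485
  yellow wrinkled: (397 − 422.5)² / 422.5 = 1.5391
  green round: (415 − 422.5)² / 422.5 = 0.1331
  green wrinkled: (424 − 422.5)² / 422.5 = 0.0053
χ² = 2.3485 + 1.5391 + 0.1331 + 0.0053 = 4.026

4.026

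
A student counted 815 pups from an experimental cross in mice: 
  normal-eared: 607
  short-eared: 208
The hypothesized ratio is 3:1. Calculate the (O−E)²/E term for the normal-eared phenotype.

0.030

Under the 3:1 hypothesis (Σ ratio = 4, N = 815):
  normal-eared: 815 × 3/4 = 611.25
  short-eared: 815 × 1/4 = 203.75
Contribution of normal-eared: (607 − 611.25)² / 611.25 = 0.0296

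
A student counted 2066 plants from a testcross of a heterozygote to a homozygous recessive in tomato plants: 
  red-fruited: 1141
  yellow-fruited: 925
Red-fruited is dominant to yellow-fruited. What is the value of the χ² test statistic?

22.583

A testcross of a heterozygote (Aa × aa) gives a 1:1 phenotypic ratio.
Under the 1:1 hypothesis (Σ ratio = 2, N = 2066):
  red-fruited: 2066 × 1/2 = 1033
  yellow-fruited: 2066 × 1/2 = 1033
χ² = Σ (O − E)² / E
  red-fruited: (1141 − 1033)² / 1033 = 11.2914
  yellow-fruited: (925 − 1033)² / 1033 = 11.2914
χ² = 11.2914 + 11.2914 = 22.5828 ≈ 22.583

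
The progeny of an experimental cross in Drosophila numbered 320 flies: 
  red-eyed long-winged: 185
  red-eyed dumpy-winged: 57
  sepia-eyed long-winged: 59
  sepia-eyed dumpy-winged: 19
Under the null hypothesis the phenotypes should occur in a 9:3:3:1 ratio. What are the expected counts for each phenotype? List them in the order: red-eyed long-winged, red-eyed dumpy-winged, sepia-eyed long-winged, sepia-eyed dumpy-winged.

180, 60, 60, 20

Total ratio parts = 16. Expected numbers out of 320:
  red-eyed long-winged: 320 × 9/16 = 180
  red-eyed dumpy-winged: 320 × 3/16 = 60
  sepia-eyed long-winged: 320 × 3/16 = 60
  sepia-eyed dumpy-winged: 320 × 1/16 = 20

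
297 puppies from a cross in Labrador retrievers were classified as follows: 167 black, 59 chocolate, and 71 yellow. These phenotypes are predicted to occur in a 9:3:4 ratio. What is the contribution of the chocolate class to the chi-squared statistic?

The 9:3:4 ratio has 16 parts, so with N = 297 the expected counts are:
  black: 297 × 9/16 = 167.0625
  chocolate: 297 × 3/16 = 55.6875
  yellow: 297 × 4/16 = 74.25
Contribution of chocolate: (59 − 55.6875)² / 55.6875 = 0.1970

0.197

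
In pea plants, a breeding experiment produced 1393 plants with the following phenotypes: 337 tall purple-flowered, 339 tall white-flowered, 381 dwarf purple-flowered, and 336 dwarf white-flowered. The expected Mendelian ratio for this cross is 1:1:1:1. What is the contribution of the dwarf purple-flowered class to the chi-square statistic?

3.080

Under the 1:1:1:1 hypothesis (Σ ratio = 4, N = 1393):
  tall purple-flowered: 1393 × 1/4 = 348.25
  tall white-flowered: 1393 × 1/4 = 348.25
  dwarf purple-flowered: 1393 × 1/4 = 348.25
  dwarf white-flowered: 1393 × 1/4 = 348.25
Contribution of dwarf purple-flowered: (381 − 348.25)² / 348.25 = 3.0799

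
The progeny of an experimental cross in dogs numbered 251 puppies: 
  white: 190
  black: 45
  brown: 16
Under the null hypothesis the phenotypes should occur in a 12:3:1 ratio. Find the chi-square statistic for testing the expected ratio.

Expected counts for N = 251 under a 12:3:1 ratio (total parts = 16):
  white: 251 × 12/16 = 188.25
  black: 251 × 3/16 = 47.0625
  brown: 251 × 1/16 = 15.6875
χ² = Σ (O − E)² / E
  white: (190 − 188.25)² / 188.25 = 0.0163
  black: (45 − 47.0625)² / 47.0625 = 0.0904
  brown: (16 − 15.6875)² / 15.6875 = 0.0062
χ² = 0.0163 + 0.0904 + 0.0062 = 0.1129 ≈ 0.113

0.113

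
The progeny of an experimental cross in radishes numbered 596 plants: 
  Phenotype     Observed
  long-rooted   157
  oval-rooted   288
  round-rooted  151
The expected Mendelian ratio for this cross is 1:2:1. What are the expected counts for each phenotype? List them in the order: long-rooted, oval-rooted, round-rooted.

149, 298, 149

Expected counts for N = 596 under a 1:2:1 ratio (total parts = 4):
  long-rooted: 596 × 1/4 = 149
  oval-rooted: 596 × 2/4 = 298
  round-rooted: 596 × 1/4 = 149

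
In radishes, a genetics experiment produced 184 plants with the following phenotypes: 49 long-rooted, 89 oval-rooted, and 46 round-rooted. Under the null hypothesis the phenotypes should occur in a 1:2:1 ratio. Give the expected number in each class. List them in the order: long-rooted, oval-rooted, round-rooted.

46, 92, 46

Total ratio parts = 4. Expected numbers out of 184:
  long-rooted: 184 × 1/4 = 46
  oval-rooted: 184 × 2/4 = 92
  round-rooted: 184 × 1/4 = 46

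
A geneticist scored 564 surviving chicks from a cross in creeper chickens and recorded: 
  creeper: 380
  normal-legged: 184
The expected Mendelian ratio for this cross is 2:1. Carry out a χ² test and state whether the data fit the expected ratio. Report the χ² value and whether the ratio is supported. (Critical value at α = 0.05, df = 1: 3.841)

The 2:1 ratio has 3 parts, so with N = 564 the expected counts are:
  creeper: 564 × 2/3 = 376
  normal-legged: 564 × 1/3 = 188
χ² = Σ (O − E)² / E
  creeper: (380 − 376)² / 376 = 0.0426
  normal-legged: (184 − 188)² / 188 = 0.0851
χ² = 0.0426 + 0.0851 = 0.1277 ≈ 0.128
Degrees of freedom = 2 − 1 = 1; critical value at α = 0.05 is 3.841.
Since 0.128 < 3.841, we fail to reject the null hypothesis — the data are consistent with the 2:1 ratio.

0.128; consistent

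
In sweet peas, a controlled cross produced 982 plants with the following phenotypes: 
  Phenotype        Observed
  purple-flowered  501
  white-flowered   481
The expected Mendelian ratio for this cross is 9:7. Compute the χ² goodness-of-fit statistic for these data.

10.922

Total ratio parts = 16. Expected numbers out of 982:
  purple-flowered: 982 × 9/16 = 552.375
  white-flowered: 982 × 7/16 = 429.625
χ² = Σ (O − E)² / E
  purple-flowered: (501 − 552.375)² / 552.375 = 4.7783
  white-flowered: (481 − 429.625)² / 429.625 = 6.1435
χ² = 4.7783 + 6.1435 = 10.9218 ≈ 10.922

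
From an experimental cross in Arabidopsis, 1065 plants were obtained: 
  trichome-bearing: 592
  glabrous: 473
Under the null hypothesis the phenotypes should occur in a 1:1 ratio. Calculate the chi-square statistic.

13.297

Total ratio parts = 2. Expected numbers out of 1065:
  trichome-bearing: 1065 × 1/2 = 532.5
  glabrous: 1065 × 1/2 = 532.5
χ² = Σ (O − E)² / E
  trichome-bearing: (592 − 532.5)² / 532.5 = 6.6484
  glabrous: (473 − 532.5)² / 532.5 = 6.6484
χ² = 6.6484 + 6.6484 = 13.2968 ≈ 13.297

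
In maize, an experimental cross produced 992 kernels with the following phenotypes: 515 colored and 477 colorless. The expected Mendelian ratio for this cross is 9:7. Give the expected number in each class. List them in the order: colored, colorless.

558, 434

The 9:7 ratio has 16 parts, so with N = 992 the expected counts are:
  colored: 992 × 9/16 = 558
  colorless: 992 × 7/16 = 434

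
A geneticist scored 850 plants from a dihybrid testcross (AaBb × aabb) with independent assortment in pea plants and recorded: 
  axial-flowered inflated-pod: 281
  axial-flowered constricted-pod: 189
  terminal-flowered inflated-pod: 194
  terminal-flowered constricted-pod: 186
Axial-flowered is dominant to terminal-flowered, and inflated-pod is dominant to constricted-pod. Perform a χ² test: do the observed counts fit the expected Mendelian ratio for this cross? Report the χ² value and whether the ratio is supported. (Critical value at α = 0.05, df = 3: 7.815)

A dihybrid testcross with independent assortment gives a 1:1:1:1 ratio.
The 1:1:1:1 ratio has 4 parts, so with N = 850 the expected counts are:
  axial-flowered inflated-pod: 850 × 1/4 = 212.5
  axial-flowered constricted-pod: 850 × 1/4 = 212.5
  terminal-flowered inflated-pod: 850 × 1/4 = 212.5
  terminal-flowered constricted-pod: 850 × 1/4 = 212.5
χ² = Σ (O − E)² / E
  axial-flowered inflated-pod: (281 − 212.5)² / 212.5 = 22.0812
  axial-flowered constricted-pod: (189 − 212.5)² / 212.5 = 2.5988
  terminal-flowered inflated-pod: (194 − 212.5)² / 212.5 = 1.6106
  terminal-flowered constricted-pod: (186 − 212.5)² / 212.5 = 3.3047
χ² = 22.0812 + 2.5988 + 1.6106 + 3.3047 = 29.5953 ≈ 29.595
Degrees of freedom = 4 − 1 = 3; critical value at α = 0.05 is 7.815.
Since 29.595 > 7.815, we reject the null hypothesis — the data do not fit the 1:1:1:1 ratio.

29.595; not consistent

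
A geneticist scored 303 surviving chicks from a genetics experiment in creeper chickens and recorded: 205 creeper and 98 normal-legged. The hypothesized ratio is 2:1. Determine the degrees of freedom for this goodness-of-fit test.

1

A goodness-of-fit test with 2 phenotype classes has df = 2 − 1 = 1.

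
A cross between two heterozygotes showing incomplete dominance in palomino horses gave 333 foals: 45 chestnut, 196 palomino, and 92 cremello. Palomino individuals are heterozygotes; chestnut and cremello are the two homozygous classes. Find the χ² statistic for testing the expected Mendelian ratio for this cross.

With incomplete dominance, a heterozygote × heterozygote cross gives a 1:2:1 phenotypic ratio.
Total ratio parts = 4. Expected numbers out of 333:
  chestnut: 333 × 1/4 = 83.25
  palomino: 333 × 2/4 = 166.5
  cremello: 333 × 1/4 = 83.25
χ² = Σ (O − E)² / E
  chestnut: (45 − 83.25)² / 83.25 = 17.5743
  palomino: (196 − 166.5)² / 166.5 = 5.2267
  cremello: (92 − 83.25)² / 83.25 = 0.9197
χ² = 17.5743 + 5.2267 + 0.9197 = 23.7207 ≈ 23.721

23.721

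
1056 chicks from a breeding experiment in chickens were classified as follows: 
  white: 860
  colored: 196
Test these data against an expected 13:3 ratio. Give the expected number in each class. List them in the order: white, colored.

858, 198

Under the 13:3 hypothesis (Σ ratio = 16, N = 1056):
  white: 1056 × 13/16 = 858
  colored: 1056 × 3/16 = 198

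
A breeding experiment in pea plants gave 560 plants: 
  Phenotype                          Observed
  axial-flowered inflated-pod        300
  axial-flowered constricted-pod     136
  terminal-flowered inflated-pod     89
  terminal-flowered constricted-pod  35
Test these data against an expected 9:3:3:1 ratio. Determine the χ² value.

Under the 9:3:3:1 hypothesis (Σ ratio = 16, N = 560):
  axial-flowered inflated-pod: 560 × 9/16 = 315
  axial-flowered constricted-pod: 560 × 3/16 = 105
  terminal-flowered inflated-pod: 560 × 3/16 = 105
  terminal-flowered constricted-pod: 560 × 1/16 = 35
χ² = Σ (O − E)² / E
  axial-flowered inflated-pod: (300 − 315)² / 315 = 0.7143
  axial-flowered constricted-pod: (136 − 105)² / 105 = 9.1524
  terminal-flowered inflated-pod: (89 − 105)² / 105 = 2.4381
  terminal-flowered constricted-pod: (35 − 35)² / 35 = 0.0000
χ² = 0.7143 + 9.1524 + 2.4381 + 0.0000 = 12.3048 ≈ 12.305

12.305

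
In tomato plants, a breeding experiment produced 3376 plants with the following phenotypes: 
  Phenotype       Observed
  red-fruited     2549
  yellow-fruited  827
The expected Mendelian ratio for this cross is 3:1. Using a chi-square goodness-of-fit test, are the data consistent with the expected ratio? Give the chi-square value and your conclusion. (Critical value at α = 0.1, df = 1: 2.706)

Total ratio parts = 4. Expected numbers out of 3376:
  red-fruited: 3376 × 3/4 = 2532
  yellow-fruited: 3376 × 1/4 = 844
χ² = Σ (O − E)² / E
  red-fruited: (2549 − 2532)² / 2532 = 0.1141
  yellow-fruited: (827 − 844)² / 844 = 0.3424
χ² = 0.1141 + 0.3424 = 0.4565 ≈ 0.457
Degrees of freedom = 2 − 1 = 1; critical value at α = 0.1 is 2.706.
Since 0.457 < 2.706, we fail to reject the null hypothesis — the data are consistent with the 3:1 ratio.

0.457; consistent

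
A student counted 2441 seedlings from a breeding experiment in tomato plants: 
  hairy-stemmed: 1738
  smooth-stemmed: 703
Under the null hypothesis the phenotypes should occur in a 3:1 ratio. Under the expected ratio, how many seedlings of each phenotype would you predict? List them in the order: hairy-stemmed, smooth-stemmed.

1830.75, 610.25

Expected counts for N = 2441 under a 3:1 ratio (total parts = 4):
  hairy-stemmed: 2441 × 3/4 = 1830.75
  smooth-stemmed: 2441 × 1/4 = 610.25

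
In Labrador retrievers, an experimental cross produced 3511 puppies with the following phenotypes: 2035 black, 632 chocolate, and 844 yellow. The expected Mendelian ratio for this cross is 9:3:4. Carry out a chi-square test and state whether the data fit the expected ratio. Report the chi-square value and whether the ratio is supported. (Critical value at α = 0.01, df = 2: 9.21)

Total ratio parts = 16. Expected numbers out of 3511:
  black: 3511 × 9/16 = 1974.9375
  chocolate: 3511 × 3/16 = 658.3125
  yellow: 3511 × 4/16 = 877.75
χ² = Σ (O − E)² / E
  black: (2035 − 1974.9375)² / 1974.9375 = 1.8266
  chocolate: (632 − 658.3125)² / 658.3125 = 1.0517
  yellow: (844 − 877.75)² / 877.75 = 1.2977
χ² = 1.8266 + 1.0517 + 1.2977 = 4.176
Degrees of freedom = 3 − 1 = 2; critical value at α = 0.01 is 9.21.
Since 4.176 < 9.21, we fail to reject the null hypothesis — the data are consistent with the 9:3:4 ratio.

4.176; consistent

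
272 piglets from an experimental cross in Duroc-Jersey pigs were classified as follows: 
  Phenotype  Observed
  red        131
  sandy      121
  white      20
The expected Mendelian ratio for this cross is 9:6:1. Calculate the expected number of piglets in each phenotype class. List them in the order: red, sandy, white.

153, 102, 17

Expected counts for N = 272 under a 9:6:1 ratio (total parts = 16):
  red: 272 × 9/16 = 153
  sandy: 272 × 6/16 = 102
  white: 272 × 1/16 = 17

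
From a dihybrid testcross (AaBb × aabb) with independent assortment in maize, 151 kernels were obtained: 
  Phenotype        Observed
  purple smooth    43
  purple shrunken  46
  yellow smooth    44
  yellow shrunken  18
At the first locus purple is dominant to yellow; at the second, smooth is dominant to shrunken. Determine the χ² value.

A dihybrid testcross with independent assortment gives a 1:1:1:1 ratio.
Expected counts for N = 151 under a 1:1:1:1 ratio (total parts = 4):
  purple smooth: 151 × 1/4 = 37.75
  purple shrunken: 151 × 1/4 = 37.75
  yellow smooth: 151 × 1/4 = 37.75
  yellow shrunken: 151 × 1/4 = 37.75
χ² = Σ (O − E)² / E
  purple smooth: (43 − 37.75)² / 37.75 = 0.7301
  purple shrunken: (46 − 37.75)² / 37.75 = 1.8030
  yellow smooth: (44 − 37.75)² / 37.75 = 1.0348
  yellow shrunken: (18 − 37.75)² / 37.75 = 10.3328
χ² = 0.7301 + 1.8030 + 1.0348 + 10.3328 = 13.9007 ≈ 13.901

13.901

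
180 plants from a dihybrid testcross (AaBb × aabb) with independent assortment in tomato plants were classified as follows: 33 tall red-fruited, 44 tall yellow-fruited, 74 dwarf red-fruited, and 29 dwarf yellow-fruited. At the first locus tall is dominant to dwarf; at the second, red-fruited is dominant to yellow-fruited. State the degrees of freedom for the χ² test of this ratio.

A dihybrid testcross with independent assortment gives a 1:1:1:1 ratio.
A goodness-of-fit test with 4 phenotype classes has df = 4 − 1 = 3.

3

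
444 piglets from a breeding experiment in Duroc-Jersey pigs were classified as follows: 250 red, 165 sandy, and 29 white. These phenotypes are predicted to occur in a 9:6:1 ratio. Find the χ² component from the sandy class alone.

0.014

The 9:6:1 ratio has 16 parts, so with N = 444 the expected counts are:
  red: 444 × 9/16 = 249.75
  sandy: 444 × 6/16 = 166.5
  white: 444 × 1/16 = 27.75
Contribution of sandy: (165 − 166.5)² / 166.5 = 0.0135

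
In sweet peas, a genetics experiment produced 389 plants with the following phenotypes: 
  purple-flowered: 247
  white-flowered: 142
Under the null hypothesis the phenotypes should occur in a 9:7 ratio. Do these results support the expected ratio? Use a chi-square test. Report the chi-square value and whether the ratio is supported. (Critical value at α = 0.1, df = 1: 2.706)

Under the 9:7 hypothesis (Σ ratio = 16, N = 389):
  purple-flowered: 389 × 9/16 = 218.8125
  white-flowered: 389 × 7/16 = 170.1875
χ² = Σ (O − E)² / E
  purple-flowered: (247 − 218.8125)² / 218.8125 = 3.6311
  white-flowered: (142 − 170.1875)² / 170.1875 = 4.6686
χ² = 3.6311 + 4.6686 = 8.2997 ≈ 8.300
Degrees of freedom = 2 − 1 = 1; critical value at α = 0.1 is 2.706.
Since 8.300 > 2.706, we reject the null hypothesis — the data do not fit the 9:7 ratio.

8.300; not consistent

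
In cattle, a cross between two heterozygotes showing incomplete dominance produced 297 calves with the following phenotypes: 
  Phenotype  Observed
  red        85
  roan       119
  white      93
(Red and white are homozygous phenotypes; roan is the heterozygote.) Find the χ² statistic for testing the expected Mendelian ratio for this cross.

12.152

With incomplete dominance, a heterozygote × heterozygote cross gives a 1:2:1 phenotypic ratio.
Expected counts for N = 297 under a 1:2:1 ratio (total parts = 4):
  red: 297 × 1/4 = 74.25
  roan: 297 × 2/4 = 148.5
  white: 297 × 1/4 = 74.25
χ² = Σ (O − E)² / E
  red: (85 − 74.25)² / 74.25 = 1.5564
  roan: (119 − 148.5)² / 148.5 = 5.8603
  white: (93 − 74.25)² / 74.25 = 4.7348
χ² = 1.5564 + 5.8603 + 4.7348 = 12.1515 ≈ 12.152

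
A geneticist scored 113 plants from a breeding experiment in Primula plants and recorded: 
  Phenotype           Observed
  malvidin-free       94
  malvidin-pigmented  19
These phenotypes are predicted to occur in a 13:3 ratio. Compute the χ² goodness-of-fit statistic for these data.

0.278

Expected counts for N = 113 under a 13:3 ratio (total parts = 16):
  malvidin-free: 113 × 13/16 = 91.8125
  malvidin-pigmented: 113 × 3/16 = 21.1875
χ² = Σ (O − E)² / E
  malvidin-free: (94 − 91.8125)² / 91.8125 = 0.0521
  malvidin-pigmented: (19 − 21.1875)² / 21.1875 = 0.2258
χ² = 0.0521 + 0.2258 = 0.2779 ≈ 0.278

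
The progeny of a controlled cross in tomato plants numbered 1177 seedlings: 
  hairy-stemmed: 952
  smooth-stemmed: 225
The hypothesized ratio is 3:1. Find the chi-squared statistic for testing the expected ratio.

Total ratio parts = 4. Expected numbers out of 1177:
  hairy-stemmed: 1177 × 3/4 = 882.75
  smooth-stemmed: 1177 × 1/4 = 294.25
χ² = Σ (O − E)² / E
  hairy-stemmed: (952 − 882.75)² / 882.75 = 5.4325
  smooth-stemmed: (225 − 294.25)² / 294.25 = 16.2976
χ² = 5.4325 + 16.2976 = 21.7301 ≈ 21.730

21.730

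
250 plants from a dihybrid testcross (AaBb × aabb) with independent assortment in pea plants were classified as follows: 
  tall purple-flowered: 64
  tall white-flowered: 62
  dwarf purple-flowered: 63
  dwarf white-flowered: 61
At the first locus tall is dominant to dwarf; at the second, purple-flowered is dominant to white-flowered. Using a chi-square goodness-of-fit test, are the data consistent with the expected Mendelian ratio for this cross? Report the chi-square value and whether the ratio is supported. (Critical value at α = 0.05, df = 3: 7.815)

0.080; consistent

A dihybrid testcross with independent assortment gives a 1:1:1:1 ratio.
Expected counts for N = 250 under a 1:1:1:1 ratio (total parts = 4):
  tall purple-flowered: 250 × 1/4 = 62.5
  tall white-flowered: 250 × 1/4 = 62.5
  dwarf purple-flowered: 250 × 1/4 = 62.5
  dwarf white-flowered: 250 × 1/4 = 62.5
χ² = Σ (O − E)² / E
  tall purple-flowered: (64 − 62.5)² / 62.5 = 0.0360
  tall white-flowered: (62 − 62.5)² / 62.5 = 0.0040
  dwarf purple-flowered: (63 − 62.5)² / 62.5 = 0.0040
  dwarf white-flowered: (61 − 62.5)² / 62.5 = 0.0360
χ² = 0.0360 + 0.0040 + 0.0040 + 0.0360 = 0.080
Degrees of freedom = 4 − 1 = 3; critical value at α = 0.05 is 7.815.
Since 0.080 < 7.815, we fail to reject the null hypothesis — the data are consistent with the 1:1:1:1 ratio.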